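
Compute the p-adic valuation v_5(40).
v_5(40) = 1

v_5(n) is the largest exponent k such that 5^k divides n. Factor out: 40 = 5^1 · 8. (Sign doesn't affect v_p.) So v_5(40) = 1.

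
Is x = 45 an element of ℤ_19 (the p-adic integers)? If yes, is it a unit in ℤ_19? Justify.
x ∈ ℤ_19^× (unit); v_19(x) = 0

ℤ_19 = {x ∈ ℚ_19 : v_19(x) ≥ 0} and ℤ_19^× = {x ∈ ℤ_19 : v_19(x) = 0}. Here v_19(45) = v_19(num) − v_19(den) = 0; compare against these criteria.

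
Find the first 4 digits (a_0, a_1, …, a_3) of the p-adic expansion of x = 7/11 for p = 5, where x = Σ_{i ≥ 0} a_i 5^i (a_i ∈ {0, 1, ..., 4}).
(a_0, …, a_3) = (2, 2, 0, 4)

v_5(7/11) = 0 (numerator and denominator both coprime to 5), so x ∈ ℤ_5^×. Compute digits iteratively via a_i = x_i mod 5, x_{i+1} = (x_i − a_i)/5, with x_0 = x:
  x_0 = 7/11;  a_0 = 2;  x_1 = (x_0 − 2)/5 = -3/11
  x_1 = -3/11;  a_1 = 2;  x_2 = (x_1 − 2)/5 = -5/11
  x_2 = -5/11;  a_2 = 0;  x_3 = (x_2 − 0)/5 = -1/11
  x_3 = -1/11;  a_3 = 4;  x_4 = (x_3 − 4)/5 = -9/11
Digits: (2, 2, 0, 4).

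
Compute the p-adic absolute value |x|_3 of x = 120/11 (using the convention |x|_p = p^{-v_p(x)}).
|120/11|_3 = 1/3

Step 1 — compute v_3(x) by factoring powers of 3 out of the numerator and denominator: v_3(120/11) = 1. Step 2 — apply |x|_p = p^{-v_p(x)} = 3^{-1} = 1/3.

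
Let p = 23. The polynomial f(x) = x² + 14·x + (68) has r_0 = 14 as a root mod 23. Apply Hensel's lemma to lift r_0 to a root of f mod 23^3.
r_2 = 1716 (mod 12167)

Hensel: r_{i+1} = r_i − f(r_i)·(f′(r_i))^{-1} mod 23^{i+2}, f′(x) = 2x + 14. Iterate:
  r_0 = 14 (mod 23)
  r_1 = 129 (mod 529)
  r_2 = 1716 (mod 12167)
Final: r = 1716 satisfies f(r) ≡ 0 mod 23^3.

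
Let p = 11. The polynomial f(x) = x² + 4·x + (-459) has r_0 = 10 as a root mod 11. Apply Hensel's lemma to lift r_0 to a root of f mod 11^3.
r_2 = 835 (mod 1331)

Hensel: r_{i+1} = r_i − f(r_i)·(f′(r_i))^{-1} mod 11^{i+2}, f′(x) = 2x + 4. Iterate:
  r_0 = 10 (mod 11)
  r_1 = 109 (mod 121)
  r_2 = 835 (mod 1331)
Final: r = 835 satisfies f(r) ≡ 0 mod 11^3.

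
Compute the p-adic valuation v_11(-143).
v_11(-143) = 1

v_11(n) is the largest exponent k such that 11^k divides n. Factor out: -143 = -11^1 · 13. (Sign doesn't affect v_p.) So v_11(-143) = 1.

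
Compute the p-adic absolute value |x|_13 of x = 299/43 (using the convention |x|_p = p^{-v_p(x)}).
|299/43|_13 = 1/13

Step 1 — compute v_13(x) by factoring powers of 13 out of the numerator and denominator: v_13(299/43) = 1. Step 2 — apply |x|_p = p^{-v_p(x)} = 13^{-1} = 1/13.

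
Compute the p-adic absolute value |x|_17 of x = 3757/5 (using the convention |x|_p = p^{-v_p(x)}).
|3757/5|_17 = 1/289

Step 1 — compute v_17(x) by factoring powers of 17 out of the numerator and denominator: v_17(3757/5) = 2. Step 2 — apply |x|_p = p^{-v_p(x)} = 17^{-2} = 1/289.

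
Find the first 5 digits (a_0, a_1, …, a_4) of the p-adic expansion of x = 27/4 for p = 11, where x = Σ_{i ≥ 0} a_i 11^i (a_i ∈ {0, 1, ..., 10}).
(a_0, …, a_4) = (4, 3, 8, 2, 8)

v_11(27/4) = 0 (numerator and denominator both coprime to 11), so x ∈ ℤ_11^×. Compute digits iteratively via a_i = x_i mod 11, x_{i+1} = (x_i − a_i)/11, with x_0 = x:
  x_0 = 27/4;  a_0 = 4;  x_1 = (x_0 − 4)/11 = 1/4
  x_1 = 1/4;  a_1 = 3;  x_2 = (x_1 − 3)/11 = -1/4
  x_2 = -1/4;  a_2 = 8;  x_3 = (x_2 − 8)/11 = -3/4
  x_3 = -3/4;  a_3 = 2;  x_4 = (x_3 − 2)/11 = -1/4
  x_4 = -1/4;  a_4 = 8;  x_5 = (x_4 − 8)/11 = -3/4
Digits: (4, 3, 8, 2, 8).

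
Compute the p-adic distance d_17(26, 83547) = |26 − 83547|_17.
d_17(26, 83547) = 1/83521

Step 1 — x − y = 26 − 83547 = -83521. Step 2 — v_17(-83521) = 4 (factor: -83521 = −(17^4 · 1); the sign does not affect v_p). Step 3 — |x − y|_17 = 17^{-4} = 1/83521.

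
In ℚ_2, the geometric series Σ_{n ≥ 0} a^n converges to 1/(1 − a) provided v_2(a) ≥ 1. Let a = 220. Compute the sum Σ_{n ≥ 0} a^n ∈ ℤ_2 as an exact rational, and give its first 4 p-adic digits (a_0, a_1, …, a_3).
Σ a^n = 1/(1 − a) = -1/219;  first 4 digits = (1, 0, 1, 1)

v_2(a) = 2 ≥ 1, so the series converges in ℤ_2 to 1/(1 − a) = 1/(1 − 220) = -1/219. Expand this rational in ℤ_2: compute digits iteratively via d_i = x_i mod 2, x_{i+1} = (x_i − d_i)/2. The first 4 digits are (1, 0, 1, 1).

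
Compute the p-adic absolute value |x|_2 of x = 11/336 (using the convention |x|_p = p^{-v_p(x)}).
|11/336|_2 = 16

Step 1 — compute v_2(x) by factoring powers of 2 out of the numerator and denominator: v_2(11/336) = -4. Step 2 — apply |x|_p = p^{-v_p(x)} = 2^{4} = 16.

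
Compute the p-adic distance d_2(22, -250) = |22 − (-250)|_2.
d_2(22, -250) = 1/16

Step 1 — x − y = 22 − (-250) = 272. Step 2 — v_2(272) = 4 (factor: 272 = (2^4 · 17); the sign does not affect v_p). Step 3 — |x − y|_2 = 2^{-4} = 1/16.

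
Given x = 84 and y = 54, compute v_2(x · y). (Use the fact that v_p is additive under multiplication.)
v_2(4536) = 3

v_p(x) = 2 (factor: 84 = 2^2 · 21); v_p(y) = 1 (factor: 54 = 2^1 · 27). Additivity: v_p(xy) = v_p(x) + v_p(y) = 2 + 1 = 3. (Direct check: xy = 4536 = 2^3 · (567).)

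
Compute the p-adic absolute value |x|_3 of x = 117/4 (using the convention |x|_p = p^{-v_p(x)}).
|117/4|_3 = 1/9

Step 1 — compute v_3(x) by factoring powers of 3 out of the numerator and denominator: v_3(117/4) = 2. Step 2 — apply |x|_p = p^{-v_p(x)} = 3^{-2} = 1/9.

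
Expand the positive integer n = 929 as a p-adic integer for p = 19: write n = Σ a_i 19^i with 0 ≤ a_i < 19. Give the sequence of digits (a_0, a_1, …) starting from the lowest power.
(a_0, a_1, …) = (17, 10, 2)

Repeated division by 19 gives the digits low-to-high: 929 = 17 + 10·19^1 + 2·19^2. Digit sequence: (17, 10, 2).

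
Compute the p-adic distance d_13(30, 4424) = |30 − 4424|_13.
d_13(30, 4424) = 1/2197

Step 1 — x − y = 30 − 4424 = -4394. Step 2 — v_13(-4394) = 3 (factor: -4394 = −(13^3 · 2); the sign does not affect v_p). Step 3 — |x − y|_13 = 13^{-3} = 1/2197.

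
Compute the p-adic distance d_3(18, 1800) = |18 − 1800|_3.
d_3(18, 1800) = 1/81

Step 1 — x − y = 18 − 1800 = -1782. Step 2 — v_3(-1782) = 4 (factor: -1782 = −(3^4 · 22); the sign does not affect v_p). Step 3 — |x − y|_3 = 3^{-4} = 1/81.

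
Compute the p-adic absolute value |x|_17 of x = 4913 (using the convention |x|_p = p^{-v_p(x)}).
|4913|_17 = 1/4913

Step 1 — compute v_17(x) by factoring powers of 17 out of the numerator and denominator: v_17(4913) = 3. Step 2 — apply |x|_p = p^{-v_p(x)} = 17^{-3} = 1/4913.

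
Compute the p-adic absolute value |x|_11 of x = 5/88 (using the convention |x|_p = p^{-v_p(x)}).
|5/88|_11 = 11

Step 1 — compute v_11(x) by factoring powers of 11 out of the numerator and denominator: v_11(5/88) = -1. Step 2 — apply |x|_p = p^{-v_p(x)} = 11^{1} = 11.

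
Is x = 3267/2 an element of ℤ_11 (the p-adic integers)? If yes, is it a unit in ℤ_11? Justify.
x ∈ ℤ_11 but not a unit; v_11(x) = 2 > 0

ℤ_11 = {x ∈ ℚ_11 : v_11(x) ≥ 0} and ℤ_11^× = {x ∈ ℤ_11 : v_11(x) = 0}. Here v_11(3267/2) = v_11(num) − v_11(den) = 2; compare against these criteria.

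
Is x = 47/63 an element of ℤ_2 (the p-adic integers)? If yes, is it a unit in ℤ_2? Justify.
x ∈ ℤ_2^× (unit); v_2(x) = 0

ℤ_2 = {x ∈ ℚ_2 : v_2(x) ≥ 0} and ℤ_2^× = {x ∈ ℤ_2 : v_2(x) = 0}. Here v_2(47/63) = v_2(num) − v_2(den) = 0; compare against these criteria.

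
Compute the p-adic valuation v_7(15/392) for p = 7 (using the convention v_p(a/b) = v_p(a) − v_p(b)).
v_7(15/392) = -2

Factor powers of 7 from the numerator and denominator of the reduced fraction: 15 = 7^0 · 15 and 392 = 7^2 · 8. Apply v_p(a/b) = v_p(a) − v_p(b): v_7(15/392) = 0 − 2 = -2.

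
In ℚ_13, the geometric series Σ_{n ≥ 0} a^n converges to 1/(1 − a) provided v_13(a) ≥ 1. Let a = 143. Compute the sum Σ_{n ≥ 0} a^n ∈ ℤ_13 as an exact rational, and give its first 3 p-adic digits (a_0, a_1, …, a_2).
Σ a^n = 1/(1 − a) = -1/142;  first 3 digits = (1, 11, 4)

v_13(a) = 1 ≥ 1, so the series converges in ℤ_13 to 1/(1 − a) = 1/(1 − 143) = -1/142. Expand this rational in ℤ_13: compute digits iteratively via d_i = x_i mod 13, x_{i+1} = (x_i − d_i)/13. The first 3 digits are (1, 11, 4).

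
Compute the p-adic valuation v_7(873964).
v_7(873964) = 5

v_7(n) is the largest exponent k such that 7^k divides n. Factor out: 873964 = 7^5 · 52. (Sign doesn't affect v_p.) So v_7(873964) = 5.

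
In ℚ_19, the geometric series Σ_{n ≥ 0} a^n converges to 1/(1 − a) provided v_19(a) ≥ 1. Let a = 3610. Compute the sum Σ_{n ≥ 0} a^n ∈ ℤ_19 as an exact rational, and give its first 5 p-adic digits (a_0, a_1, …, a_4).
Σ a^n = 1/(1 − a) = -1/3609;  first 5 digits = (1, 0, 10, 0, 5)

v_19(a) = 2 ≥ 1, so the series converges in ℤ_19 to 1/(1 − a) = 1/(1 − 3610) = -1/3609. Expand this rational in ℤ_19: compute digits iteratively via d_i = x_i mod 19, x_{i+1} = (x_i − d_i)/19. The first 5 digits are (1, 0, 10, 0, 5).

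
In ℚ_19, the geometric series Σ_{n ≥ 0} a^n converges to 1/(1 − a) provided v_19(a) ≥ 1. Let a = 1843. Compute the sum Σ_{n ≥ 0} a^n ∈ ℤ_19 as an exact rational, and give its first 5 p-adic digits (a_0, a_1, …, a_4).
Σ a^n = 1/(1 − a) = -1/1842;  first 5 digits = (1, 2, 9, 9, 7)

v_19(a) = 1 ≥ 1, so the series converges in ℤ_19 to 1/(1 − a) = 1/(1 − 1843) = -1/1842. Expand this rational in ℤ_19: compute digits iteratively via d_i = x_i mod 19, x_{i+1} = (x_i − d_i)/19. The first 5 digits are (1, 2, 9, 9, 7).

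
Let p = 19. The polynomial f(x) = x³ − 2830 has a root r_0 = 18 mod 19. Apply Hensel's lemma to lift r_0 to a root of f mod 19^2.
r_1 = 341 (mod 361)

Hensel: r_{i+1} = r_i − f(r_i)/f′(r_i) mod 19^{i+2}, where f′(x) = 3x². Iterate:
  r_0 = 18 (mod 19)
  r_1 = 341 (mod 361)
Final: r = 341 with f(r) ≡ 0 mod 19^2.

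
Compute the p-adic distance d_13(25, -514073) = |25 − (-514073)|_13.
d_13(25, -514073) = 1/28561

Step 1 — x − y = 25 − (-514073) = 514098. Step 2 — v_13(514098) = 4 (factor: 514098 = (13^4 · 18); the sign does not affect v_p). Step 3 — |x − y|_13 = 13^{-4} = 1/28561.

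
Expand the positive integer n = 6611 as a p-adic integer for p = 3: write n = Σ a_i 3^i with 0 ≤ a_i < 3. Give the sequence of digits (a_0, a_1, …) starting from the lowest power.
(a_0, a_1, …) = (2, 1, 2, 1, 0, 0, 0, 0, 1)

Repeated division by 3 gives the digits low-to-high: 6611 = 2 + 1·3^1 + 2·3^2 + 1·3^3 + 1·3^8. Digit sequence: (2, 1, 2, 1, 0, 0, 0, 0, 1).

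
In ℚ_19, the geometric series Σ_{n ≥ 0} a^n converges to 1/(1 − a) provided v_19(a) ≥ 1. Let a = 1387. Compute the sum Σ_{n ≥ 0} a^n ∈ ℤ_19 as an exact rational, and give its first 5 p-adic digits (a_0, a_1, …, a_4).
Σ a^n = 1/(1 − a) = -1/1386;  first 5 digits = (1, 16, 12, 6, 12)

v_19(a) = 1 ≥ 1, so the series converges in ℤ_19 to 1/(1 − a) = 1/(1 − 1387) = -1/1386. Expand this rational in ℤ_19: compute digits iteratively via d_i = x_i mod 19, x_{i+1} = (x_i − d_i)/19. The first 5 digits are (1, 16, 12, 6, 12).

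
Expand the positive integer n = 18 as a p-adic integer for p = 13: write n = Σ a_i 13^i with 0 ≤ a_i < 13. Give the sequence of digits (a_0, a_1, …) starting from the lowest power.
(a_0, a_1, …) = (5, 1)

Repeated division by 13 gives the digits low-to-high: 18 = 5 + 1·13^1. Digit sequence: (5, 1).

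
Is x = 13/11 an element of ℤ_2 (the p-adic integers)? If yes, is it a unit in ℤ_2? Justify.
x ∈ ℤ_2^× (unit); v_2(x) = 0

ℤ_2 = {x ∈ ℚ_2 : v_2(x) ≥ 0} and ℤ_2^× = {x ∈ ℤ_2 : v_2(x) = 0}. Here v_2(13/11) = v_2(num) − v_2(den) = 0; compare against these criteria.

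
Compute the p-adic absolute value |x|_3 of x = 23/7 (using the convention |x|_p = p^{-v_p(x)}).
|23/7|_3 = 1

Step 1 — compute v_3(x) by factoring powers of 3 out of the numerator and denominator: v_3(23/7) = 0. Step 2 — apply |x|_p = p^{-v_p(x)} = 3^{0} = 1.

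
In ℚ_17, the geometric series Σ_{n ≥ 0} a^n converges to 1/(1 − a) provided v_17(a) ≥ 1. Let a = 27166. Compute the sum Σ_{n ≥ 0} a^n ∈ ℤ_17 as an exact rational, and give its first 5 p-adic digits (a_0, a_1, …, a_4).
Σ a^n = 1/(1 − a) = -1/27165;  first 5 digits = (1, 0, 9, 5, 13)

v_17(a) = 2 ≥ 1, so the series converges in ℤ_17 to 1/(1 − a) = 1/(1 − 27166) = -1/27165. Expand this rational in ℤ_17: compute digits iteratively via d_i = x_i mod 17, x_{i+1} = (x_i − d_i)/17. The first 5 digits are (1, 0, 9, 5, 13).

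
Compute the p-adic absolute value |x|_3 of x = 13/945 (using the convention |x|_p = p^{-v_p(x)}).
|13/945|_3 = 27

Step 1 — compute v_3(x) by factoring powers of 3 out of the numerator and denominator: v_3(13/945) = -3. Step 2 — apply |x|_p = p^{-v_p(x)} = 3^{3} = 27.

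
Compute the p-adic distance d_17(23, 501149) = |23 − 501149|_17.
d_17(23, 501149) = 1/83521

Step 1 — x − y = 23 − 501149 = -501126. Step 2 — v_17(-501126) = 4 (factor: -501126 = −(17^4 · 6); the sign does not affect v_p). Step 3 — |x − y|_17 = 17^{-4} = 1/83521.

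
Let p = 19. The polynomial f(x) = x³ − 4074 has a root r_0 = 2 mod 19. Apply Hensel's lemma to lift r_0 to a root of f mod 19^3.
r_2 = 762 (mod 6859)

Hensel: r_{i+1} = r_i − f(r_i)/f′(r_i) mod 19^{i+2}, where f′(x) = 3x². Iterate:
  r_0 = 2 (mod 19)
  r_1 = 40 (mod 361)
  r_2 = 762 (mod 6859)
Final: r = 762 with f(r) ≡ 0 mod 19^3.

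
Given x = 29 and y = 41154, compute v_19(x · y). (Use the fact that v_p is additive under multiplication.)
v_19(1193466) = 3

v_p(x) = 0 (factor: 29 = 19^0 · 29); v_p(y) = 3 (factor: 41154 = 19^3 · 6). Additivity: v_p(xy) = v_p(x) + v_p(y) = 0 + 3 = 3. (Direct check: xy = 1193466 = 19^3 · (174).)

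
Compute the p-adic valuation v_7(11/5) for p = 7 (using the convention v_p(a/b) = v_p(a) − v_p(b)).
v_7(11/5) = 0

Factor powers of 7 from the numerator and denominator of the reduced fraction: 11 = 7^0 · 11 and 5 = 7^0 · 5. Apply v_p(a/b) = v_p(a) − v_p(b): v_7(11/5) = 0 − 0 = 0.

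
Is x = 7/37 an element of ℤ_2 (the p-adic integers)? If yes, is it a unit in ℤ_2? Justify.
x ∈ ℤ_2^× (unit); v_2(x) = 0

ℤ_2 = {x ∈ ℚ_2 : v_2(x) ≥ 0} and ℤ_2^× = {x ∈ ℤ_2 : v_2(x) = 0}. Here v_2(7/37) = v_2(num) − v_2(den) = 0; compare against these criteria.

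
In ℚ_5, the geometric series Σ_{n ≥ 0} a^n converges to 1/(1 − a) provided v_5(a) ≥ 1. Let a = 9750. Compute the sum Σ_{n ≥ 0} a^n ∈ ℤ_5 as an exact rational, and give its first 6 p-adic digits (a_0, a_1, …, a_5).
Σ a^n = 1/(1 − a) = -1/9749;  first 6 digits = (1, 0, 0, 3, 0, 3)

v_5(a) = 3 ≥ 1, so the series converges in ℤ_5 to 1/(1 − a) = 1/(1 − 9750) = -1/9749. Expand this rational in ℤ_5: compute digits iteratively via d_i = x_i mod 5, x_{i+1} = (x_i − d_i)/5. The first 6 digits are (1, 0, 0, 3, 0, 3).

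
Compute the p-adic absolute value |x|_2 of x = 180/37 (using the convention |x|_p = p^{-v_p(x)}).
|180/37|_2 = 1/4

Step 1 — compute v_2(x) by factoring powers of 2 out of the numerator and denominator: v_2(180/37) = 2. Step 2 — apply |x|_p = p^{-v_p(x)} = 2^{-2} = 1/4.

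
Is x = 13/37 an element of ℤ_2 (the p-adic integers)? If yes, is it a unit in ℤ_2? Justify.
x ∈ ℤ_2^× (unit); v_2(x) = 0

ℤ_2 = {x ∈ ℚ_2 : v_2(x) ≥ 0} and ℤ_2^× = {x ∈ ℤ_2 : v_2(x) = 0}. Here v_2(13/37) = v_2(num) − v_2(den) = 0; compare against these criteria.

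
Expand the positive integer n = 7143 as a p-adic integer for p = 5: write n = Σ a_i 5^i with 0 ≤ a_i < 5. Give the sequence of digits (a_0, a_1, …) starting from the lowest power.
(a_0, a_1, …) = (3, 3, 0, 2, 1, 2)

Repeated division by 5 gives the digits low-to-high: 7143 = 3 + 3·5^1 + 2·5^3 + 1·5^4 + 2·5^5. Digit sequence: (3, 3, 0, 2, 1, 2).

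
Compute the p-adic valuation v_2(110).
v_2(110) = 1

v_2(n) is the largest exponent k such that 2^k divides n. Factor out: 110 = 2^1 · 55. (Sign doesn't affect v_p.) So v_2(110) = 1.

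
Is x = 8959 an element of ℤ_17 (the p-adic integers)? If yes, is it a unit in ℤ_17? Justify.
x ∈ ℤ_17 but not a unit; v_17(x) = 2 > 0

ℤ_17 = {x ∈ ℚ_17 : v_17(x) ≥ 0} and ℤ_17^× = {x ∈ ℤ_17 : v_17(x) = 0}. Here v_17(8959) = v_17(num) − v_17(den) = 2; compare against these criteria.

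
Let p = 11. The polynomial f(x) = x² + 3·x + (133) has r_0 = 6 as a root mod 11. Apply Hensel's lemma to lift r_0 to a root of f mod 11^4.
r_3 = 1018 (mod 14641)

Hensel: r_{i+1} = r_i − f(r_i)·(f′(r_i))^{-1} mod 11^{i+2}, f′(x) = 2x + 3. Iterate:
  r_0 = 6 (mod 11)
  r_1 = 50 (mod 121)
  r_2 = 1018 (mod 1331)
  r_3 = 1018 (mod 14641)
Final: r = 1018 satisfies f(r) ≡ 0 mod 11^4.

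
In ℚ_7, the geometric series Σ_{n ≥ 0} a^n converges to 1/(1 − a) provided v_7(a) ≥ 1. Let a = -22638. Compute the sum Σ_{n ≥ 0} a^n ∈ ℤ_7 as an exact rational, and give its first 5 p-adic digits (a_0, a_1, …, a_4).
Σ a^n = 1/(1 − a) = 1/22639;  first 5 digits = (1, 0, 0, 4, 4)

v_7(a) = 3 ≥ 1, so the series converges in ℤ_7 to 1/(1 − a) = 1/(1 − (-22638)) = 1/22639. Expand this rational in ℤ_7: compute digits iteratively via d_i = x_i mod 7, x_{i+1} = (x_i − d_i)/7. The first 5 digits are (1, 0, 0, 4, 4).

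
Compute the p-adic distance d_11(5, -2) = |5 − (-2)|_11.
d_11(5, -2) = 1

Step 1 — x − y = 5 − (-2) = 7. Step 2 — v_11(7) = 0 (factor: 7 = (11^0 · 7); the sign does not affect v_p). Step 3 — |x − y|_11 = 11^{0} = 1.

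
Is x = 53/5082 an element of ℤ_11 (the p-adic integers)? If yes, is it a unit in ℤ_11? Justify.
x ∉ ℤ_11 (v_11(x) = -2 < 0)

ℤ_11 = {x ∈ ℚ_11 : v_11(x) ≥ 0} and ℤ_11^× = {x ∈ ℤ_11 : v_11(x) = 0}. Here v_11(53/5082) = v_11(num) − v_11(den) = -2; compare against these criteria.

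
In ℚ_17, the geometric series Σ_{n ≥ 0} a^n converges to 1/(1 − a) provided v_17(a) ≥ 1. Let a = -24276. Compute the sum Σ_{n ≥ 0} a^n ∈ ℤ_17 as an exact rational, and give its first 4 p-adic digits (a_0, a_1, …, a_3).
Σ a^n = 1/(1 − a) = 1/24277;  first 4 digits = (1, 0, 1, 12)

v_17(a) = 2 ≥ 1, so the series converges in ℤ_17 to 1/(1 − a) = 1/(1 − (-24276)) = 1/24277. Expand this rational in ℤ_17: compute digits iteratively via d_i = x_i mod 17, x_{i+1} = (x_i − d_i)/17. The first 4 digits are (1, 0, 1, 12).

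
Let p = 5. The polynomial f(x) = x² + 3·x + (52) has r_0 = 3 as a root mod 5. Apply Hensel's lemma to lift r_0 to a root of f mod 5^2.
r_1 = 23 (mod 25)

Hensel: r_{i+1} = r_i − f(r_i)·(f′(r_i))^{-1} mod 5^{i+2}, f′(x) = 2x + 3. Iterate:
  r_0 = 3 (mod 5)
  r_1 = 23 (mod 25)
Final: r = 23 satisfies f(r) ≡ 0 mod 5^2.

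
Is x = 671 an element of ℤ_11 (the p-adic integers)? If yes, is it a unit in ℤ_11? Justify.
x ∈ ℤ_11 but not a unit; v_11(x) = 1 > 0

ℤ_11 = {x ∈ ℚ_11 : v_11(x) ≥ 0} and ℤ_11^× = {x ∈ ℤ_11 : v_11(x) = 0}. Here v_11(671) = v_11(num) − v_11(den) = 1; compare against these criteria.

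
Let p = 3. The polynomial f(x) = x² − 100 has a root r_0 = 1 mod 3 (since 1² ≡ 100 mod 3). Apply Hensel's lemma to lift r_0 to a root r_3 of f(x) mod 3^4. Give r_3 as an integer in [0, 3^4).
r_3 = 10 (mod 81)

Hensel's recurrence: r_{i+1} = r_i − f(r_i)·(f′(r_i))^{-1} mod 3^{i+2}, with f′(x) = 2x. Iterate:
  r_0 = 1 (mod 3)
  r_1 = 1 (mod 9)
  r_2 = 10 (mod 27)
  r_3 = 10 (mod 81)
Final: r_3 = 10, and one checks f(r_3) ≡ 0 mod 3^4.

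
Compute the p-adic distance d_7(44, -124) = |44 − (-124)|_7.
d_7(44, -124) = 1/7

Step 1 — x − y = 44 − (-124) = 168. Step 2 — v_7(168) = 1 (factor: 168 = (7^1 · 24); the sign does not affect v_p). Step 3 — |x − y|_7 = 7^{-1} = 1/7.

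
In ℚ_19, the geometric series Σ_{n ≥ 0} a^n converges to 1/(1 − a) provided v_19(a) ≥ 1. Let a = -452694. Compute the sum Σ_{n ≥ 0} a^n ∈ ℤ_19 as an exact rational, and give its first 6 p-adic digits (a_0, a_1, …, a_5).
Σ a^n = 1/(1 − a) = 1/452695;  first 6 digits = (1, 0, 0, 10, 15, 18)

v_19(a) = 3 ≥ 1, so the series converges in ℤ_19 to 1/(1 − a) = 1/(1 − (-452694)) = 1/452695. Expand this rational in ℤ_19: compute digits iteratively via d_i = x_i mod 19, x_{i+1} = (x_i − d_i)/19. The first 6 digits are (1, 0, 0, 10, 15, 18).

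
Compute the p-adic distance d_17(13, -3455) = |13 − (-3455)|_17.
d_17(13, -3455) = 1/289

Step 1 — x − y = 13 − (-3455) = 3468. Step 2 — v_17(3468) = 2 (factor: 3468 = (17^2 · 12); the sign does not affect v_p). Step 3 — |x − y|_17 = 17^{-2} = 1/289.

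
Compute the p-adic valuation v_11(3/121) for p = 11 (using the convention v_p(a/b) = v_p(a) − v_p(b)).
v_11(3/121) = -2

Factor powers of 11 from the numerator and denominator of the reduced fraction: 3 = 11^0 · 3 and 121 = 11^2 · 1. Apply v_p(a/b) = v_p(a) − v_p(b): v_11(3/121) = 0 − 2 = -2.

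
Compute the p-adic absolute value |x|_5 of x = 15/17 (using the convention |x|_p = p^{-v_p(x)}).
|15/17|_5 = 1/5

Step 1 — compute v_5(x) by factoring powers of 5 out of the numerator and denominator: v_5(15/17) = 1. Step 2 — apply |x|_p = p^{-v_p(x)} = 5^{-1} = 1/5.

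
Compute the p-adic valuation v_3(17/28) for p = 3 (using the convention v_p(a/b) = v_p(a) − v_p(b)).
v_3(17/28) = 0

Factor powers of 3 from the numerator and denominator of the reduced fraction: 17 = 3^0 · 17 and 28 = 3^0 · 28. Apply v_p(a/b) = v_p(a) − v_p(b): v_3(17/28) = 0 − 0 = 0.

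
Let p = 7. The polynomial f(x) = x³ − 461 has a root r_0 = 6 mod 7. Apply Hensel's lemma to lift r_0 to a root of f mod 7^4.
r_3 = 1231 (mod 2401)

Hensel: r_{i+1} = r_i − f(r_i)/f′(r_i) mod 7^{i+2}, where f′(x) = 3x². Iterate:
  r_0 = 6 (mod 7)
  r_1 = 6 (mod 49)
  r_2 = 202 (mod 343)
  r_3 = 1231 (mod 2401)
Final: r = 1231 with f(r) ≡ 0 mod 7^4.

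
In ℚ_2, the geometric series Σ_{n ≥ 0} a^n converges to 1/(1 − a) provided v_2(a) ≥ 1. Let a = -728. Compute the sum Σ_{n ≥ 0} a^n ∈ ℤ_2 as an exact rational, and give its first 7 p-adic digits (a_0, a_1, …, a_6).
Σ a^n = 1/(1 − a) = 1/729;  first 7 digits = (1, 0, 0, 1, 0, 1, 1)

v_2(a) = 3 ≥ 1, so the series converges in ℤ_2 to 1/(1 − a) = 1/(1 − (-728)) = 1/729. Expand this rational in ℤ_2: compute digits iteratively via d_i = x_i mod 2, x_{i+1} = (x_i − d_i)/2. The first 7 digits are (1, 0, 0, 1, 0, 1, 1).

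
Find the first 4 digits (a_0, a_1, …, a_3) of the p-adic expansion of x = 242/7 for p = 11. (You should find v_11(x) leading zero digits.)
(a_0, …, a_3) = (0, 0, 5, 9)

v_11(242/7) = 2, so a_0 = ... = a_1 = 0. Factor out: x = 11^2 · u with u = 2/7 a unit in ℤ_11. Expand u iteratively via a_{v+i} = u_i mod 11, u_{i+1} = (u_i − a_{v+i})/11:
  u_0 = 2/7;  a_2 = 5;  u_1 = (u_0 − 5)/11 = -3/7
  u_1 = -3/7;  a_3 = 9;  u_2 = (u_1 − 9)/11 = -6/7
Digits: (0, 0, 5, 9).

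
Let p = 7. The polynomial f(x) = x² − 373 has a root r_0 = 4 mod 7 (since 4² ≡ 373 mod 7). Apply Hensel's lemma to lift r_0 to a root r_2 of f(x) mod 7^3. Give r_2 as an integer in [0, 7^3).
r_2 = 67 (mod 343)

Hensel's recurrence: r_{i+1} = r_i − f(r_i)·(f′(r_i))^{-1} mod 7^{i+2}, with f′(x) = 2x. Iterate:
  r_0 = 4 (mod 7)
  r_1 = 18 (mod 49)
  r_2 = 67 (mod 343)
Final: r_2 = 67, and one checks f(r_2) ≡ 0 mod 7^3.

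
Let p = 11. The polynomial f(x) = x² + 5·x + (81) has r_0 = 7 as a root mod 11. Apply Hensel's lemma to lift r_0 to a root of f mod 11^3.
r_2 = 1030 (mod 1331)

Hensel: r_{i+1} = r_i − f(r_i)·(f′(r_i))^{-1} mod 11^{i+2}, f′(x) = 2x + 5. Iterate:
  r_0 = 7 (mod 11)
  r_1 = 62 (mod 121)
  r_2 = 1030 (mod 1331)
Final: r = 1030 satisfies f(r) ≡ 0 mod 11^3.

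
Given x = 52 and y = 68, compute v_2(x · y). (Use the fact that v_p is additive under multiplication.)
v_2(3536) = 4

v_p(x) = 2 (factor: 52 = 2^2 · 13); v_p(y) = 2 (factor: 68 = 2^2 · 17). Additivity: v_p(xy) = v_p(x) + v_p(y) = 2 + 2 = 4. (Direct check: xy = 3536 = 2^4 · (221).)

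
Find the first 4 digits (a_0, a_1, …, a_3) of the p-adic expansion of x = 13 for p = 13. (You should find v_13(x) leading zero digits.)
(a_0, …, a_3) = (0, 1, 0, 0)

v_13(13) = 1, so a_0 = ... = a_0 = 0. Factor out: x = 13^1 · u with u = 1 a unit in ℤ_13. Expand u iteratively via a_{v+i} = u_i mod 13, u_{i+1} = (u_i − a_{v+i})/13:
  u_0 = 1;  a_1 = 1;  u_1 = (u_0 − 1)/13 = 0
  u_1 = 0;  a_2 = 0;  u_2 = (u_1 − 0)/13 = 0
  u_2 = 0;  a_3 = 0;  u_3 = (u_2 − 0)/13 = 0
Digits: (0, 1, 0, 0).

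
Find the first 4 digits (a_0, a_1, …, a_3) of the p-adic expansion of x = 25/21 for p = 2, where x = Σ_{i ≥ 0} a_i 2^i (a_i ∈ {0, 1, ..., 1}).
(a_0, …, a_3) = (1, 0, 1, 0)

v_2(25/21) = 0 (numerator and denominator both coprime to 2), so x ∈ ℤ_2^×. Compute digits iteratively via a_i = x_i mod 2, x_{i+1} = (x_i − a_i)/2, with x_0 = x:
  x_0 = 25/21;  a_0 = 1;  x_1 = (x_0 − 1)/2 = 2/21
  x_1 = 2/21;  a_1 = 0;  x_2 = (x_1 − 0)/2 = 1/21
  x_2 = 1/21;  a_2 = 1;  x_3 = (x_2 − 1)/2 = -10/21
  x_3 = -10/21;  a_3 = 0;  x_4 = (x_3 − 0)/2 = -5/21
Digits: (1, 0, 1, 0).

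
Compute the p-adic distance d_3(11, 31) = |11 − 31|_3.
d_3(11, 31) = 1

Step 1 — x − y = 11 − 31 = -20. Step 2 — v_3(-20) = 0 (factor: -20 = −(3^0 · 20); the sign does not affect v_p). Step 3 — |x − y|_3 = 3^{0} = 1.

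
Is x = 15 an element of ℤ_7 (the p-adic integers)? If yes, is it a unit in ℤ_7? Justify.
x ∈ ℤ_7^× (unit); v_7(x) = 0

ℤ_7 = {x ∈ ℚ_7 : v_7(x) ≥ 0} and ℤ_7^× = {x ∈ ℤ_7 : v_7(x) = 0}. Here v_7(15) = v_7(num) − v_7(den) = 0; compare against these criteria.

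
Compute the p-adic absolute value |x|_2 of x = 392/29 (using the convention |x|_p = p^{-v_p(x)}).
|392/29|_2 = 1/8

Step 1 — compute v_2(x) by factoring powers of 2 out of the numerator and denominator: v_2(392/29) = 3. Step 2 — apply |x|_p = p^{-v_p(x)} = 2^{-3} = 1/8.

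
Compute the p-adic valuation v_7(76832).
v_7(76832) = 4

v_7(n) is the largest exponent k such that 7^k divides n. Factor out: 76832 = 7^4 · 32. (Sign doesn't affect v_p.) So v_7(76832) = 4.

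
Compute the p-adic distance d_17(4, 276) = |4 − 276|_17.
d_17(4, 276) = 1/17

Step 1 — x − y = 4 − 276 = -272. Step 2 — v_17(-272) = 1 (factor: -272 = −(17^1 · 16); the sign does not affect v_p). Step 3 — |x − y|_17 = 17^{-1} = 1/17.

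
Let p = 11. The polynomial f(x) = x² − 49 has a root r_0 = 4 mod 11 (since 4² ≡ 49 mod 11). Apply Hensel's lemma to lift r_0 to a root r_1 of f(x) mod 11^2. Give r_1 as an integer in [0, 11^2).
r_1 = 114 (mod 121)

Hensel's recurrence: r_{i+1} = r_i − f(r_i)·(f′(r_i))^{-1} mod 11^{i+2}, with f′(x) = 2x. Iterate:
  r_0 = 4 (mod 11)
  r_1 = 114 (mod 121)
Final: r_1 = 114, and one checks f(r_1) ≡ 0 mod 11^2.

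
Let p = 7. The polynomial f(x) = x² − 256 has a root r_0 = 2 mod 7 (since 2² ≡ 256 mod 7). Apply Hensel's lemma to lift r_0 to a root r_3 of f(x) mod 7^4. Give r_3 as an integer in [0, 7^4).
r_3 = 16 (mod 2401)

Hensel's recurrence: r_{i+1} = r_i − f(r_i)·(f′(r_i))^{-1} mod 7^{i+2}, with f′(x) = 2x. Iterate:
  r_0 = 2 (mod 7)
  r_1 = 16 (mod 49)
  r_2 = 16 (mod 343)
  r_3 = 16 (mod 2401)
Final: r_3 = 16, and one checks f(r_3) ≡ 0 mod 7^4.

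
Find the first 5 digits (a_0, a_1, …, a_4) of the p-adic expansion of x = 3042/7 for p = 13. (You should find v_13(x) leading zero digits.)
(a_0, …, a_4) = (0, 0, 10, 5, 7)

v_13(3042/7) = 2, so a_0 = ... = a_1 = 0. Factor out: x = 13^2 · u with u = 18/7 a unit in ℤ_13. Expand u iteratively via a_{v+i} = u_i mod 13, u_{i+1} = (u_i − a_{v+i})/13:
  u_0 = 18/7;  a_2 = 10;  u_1 = (u_0 − 10)/13 = -4/7
  u_1 = -4/7;  a_3 = 5;  u_2 = (u_1 − 5)/13 = -3/7
  u_2 = -3/7;  a_4 = 7;  u_3 = (u_2 − 7)/13 = -4/7
Digits: (0, 0, 10, 5, 7).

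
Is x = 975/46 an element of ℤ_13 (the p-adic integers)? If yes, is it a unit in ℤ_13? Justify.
x ∈ ℤ_13 but not a unit; v_13(x) = 1 > 0

ℤ_13 = {x ∈ ℚ_13 : v_13(x) ≥ 0} and ℤ_13^× = {x ∈ ℤ_13 : v_13(x) = 0}. Here v_13(975/46) = v_13(num) − v_13(den) = 1; compare against these criteria.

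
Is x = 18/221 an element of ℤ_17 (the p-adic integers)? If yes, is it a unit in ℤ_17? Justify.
x ∉ ℤ_17 (v_17(x) = -1 < 0)

ℤ_17 = {x ∈ ℚ_17 : v_17(x) ≥ 0} and ℤ_17^× = {x ∈ ℤ_17 : v_17(x) = 0}. Here v_17(18/221) = v_17(num) − v_17(den) = -1; compare against these criteria.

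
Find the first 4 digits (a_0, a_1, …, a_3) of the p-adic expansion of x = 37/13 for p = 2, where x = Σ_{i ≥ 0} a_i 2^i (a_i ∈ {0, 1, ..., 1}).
(a_0, …, a_3) = (1, 0, 0, 1)

v_2(37/13) = 0 (numerator and denominator both coprime to 2), so x ∈ ℤ_2^×. Compute digits iteratively via a_i = x_i mod 2, x_{i+1} = (x_i − a_i)/2, with x_0 = x:
  x_0 = 37/13;  a_0 = 1;  x_1 = (x_0 − 1)/2 = 12/13
  x_1 = 12/13;  a_1 = 0;  x_2 = (x_1 − 0)/2 = 6/13
  x_2 = 6/13;  a_2 = 0;  x_3 = (x_2 − 0)/2 = 3/13
  x_3 = 3/13;  a_3 = 1;  x_4 = (x_3 − 1)/2 = -5/13
Digits: (1, 0, 0, 1).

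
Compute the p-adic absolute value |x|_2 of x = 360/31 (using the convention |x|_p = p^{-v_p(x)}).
|360/31|_2 = 1/8

Step 1 — compute v_2(x) by factoring powers of 2 out of the numerator and denominator: v_2(360/31) = 3. Step 2 — apply |x|_p = p^{-v_p(x)} = 2^{-3} = 1/8.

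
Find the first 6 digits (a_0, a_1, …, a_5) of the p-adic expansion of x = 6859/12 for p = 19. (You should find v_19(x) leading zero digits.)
(a_0, …, a_5) = (0, 0, 0, 8, 17, 7)

v_19(6859/12) = 3, so a_0 = ... = a_2 = 0. Factor out: x = 19^3 · u with u = 1/12 a unit in ℤ_19. Expand u iteratively via a_{v+i} = u_i mod 19, u_{i+1} = (u_i − a_{v+i})/19:
  u_0 = 1/12;  a_3 = 8;  u_1 = (u_0 − 8)/19 = -5/12
  u_1 = -5/12;  a_4 = 17;  u_2 = (u_1 − 17)/19 = -11/12
  u_2 = -11/12;  a_5 = 7;  u_3 = (u_2 − 7)/19 = -5/12
Digits: (0, 0, 0, 8, 17, 7).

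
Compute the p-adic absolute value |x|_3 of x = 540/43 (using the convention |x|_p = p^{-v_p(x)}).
|540/43|_3 = 1/27

Step 1 — compute v_3(x) by factoring powers of 3 out of the numerator and denominator: v_3(540/43) = 3. Step 2 — apply |x|_p = p^{-v_p(x)} = 3^{-3} = 1/27.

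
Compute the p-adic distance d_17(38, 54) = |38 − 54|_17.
d_17(38, 54) = 1

Step 1 — x − y = 38 − 54 = -16. Step 2 — v_17(-16) = 0 (factor: -16 = −(17^0 · 16); the sign does not affect v_p). Step 3 — |x − y|_17 = 17^{0} = 1.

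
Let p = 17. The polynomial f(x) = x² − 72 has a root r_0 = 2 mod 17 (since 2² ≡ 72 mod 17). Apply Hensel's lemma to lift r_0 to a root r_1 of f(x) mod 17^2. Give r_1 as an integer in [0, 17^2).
r_1 = 19 (mod 289)

Hensel's recurrence: r_{i+1} = r_i − f(r_i)·(f′(r_i))^{-1} mod 17^{i+2}, with f′(x) = 2x. Iterate:
  r_0 = 2 (mod 17)
  r_1 = 19 (mod 289)
Final: r_1 = 19, and one checks f(r_1) ≡ 0 mod 17^2.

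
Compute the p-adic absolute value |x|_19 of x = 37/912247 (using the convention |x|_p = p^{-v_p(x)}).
|37/912247|_19 = 130321

Step 1 — compute v_19(x) by factoring powers of 19 out of the numerator and denominator: v_19(37/912247) = -4. Step 2 — apply |x|_p = p^{-v_p(x)} = 19^{4} = 130321.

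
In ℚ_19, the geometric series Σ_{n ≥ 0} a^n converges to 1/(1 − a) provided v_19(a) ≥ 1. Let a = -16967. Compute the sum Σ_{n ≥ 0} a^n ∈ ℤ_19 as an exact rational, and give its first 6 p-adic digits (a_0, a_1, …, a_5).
Σ a^n = 1/(1 − a) = 1/16968;  first 6 digits = (1, 0, 10, 16, 4, 2)

v_19(a) = 2 ≥ 1, so the series converges in ℤ_19 to 1/(1 − a) = 1/(1 − (-16967)) = 1/16968. Expand this rational in ℤ_19: compute digits iteratively via d_i = x_i mod 19, x_{i+1} = (x_i − d_i)/19. The first 6 digits are (1, 0, 10, 16, 4, 2).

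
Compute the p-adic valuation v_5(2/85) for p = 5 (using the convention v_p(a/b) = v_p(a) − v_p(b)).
v_5(2/85) = -1

Factor powers of 5 from the numerator and denominator of the reduced fraction: 2 = 5^0 · 2 and 85 = 5^1 · 17. Apply v_p(a/b) = v_p(a) − v_p(b): v_5(2/85) = 0 − 1 = -1.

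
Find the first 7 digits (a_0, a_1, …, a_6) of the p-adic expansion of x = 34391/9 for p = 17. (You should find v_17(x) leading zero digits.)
(a_0, …, a_6) = (0, 0, 0, 14, 3, 13, 3)

v_17(34391/9) = 3, so a_0 = ... = a_2 = 0. Factor out: x = 17^3 · u with u = 7/9 a unit in ℤ_17. Expand u iteratively via a_{v+i} = u_i mod 17, u_{i+1} = (u_i − a_{v+i})/17:
  u_0 = 7/9;  a_3 = 14;  u_1 = (u_0 − 14)/17 = -7/9
  u_1 = -7/9;  a_4 = 3;  u_2 = (u_1 − 3)/17 = -2/9
  u_2 = -2/9;  a_5 = 13;  u_3 = (u_2 − 13)/17 = -7/9
  u_3 = -7/9;  a_6 = 3;  u_4 = (u_3 − 3)/17 = -2/9
Digits: (0, 0, 0, 14, 3, 13, 3).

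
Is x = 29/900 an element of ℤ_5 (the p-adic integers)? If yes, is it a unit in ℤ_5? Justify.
x ∉ ℤ_5 (v_5(x) = -2 < 0)

ℤ_5 = {x ∈ ℚ_5 : v_5(x) ≥ 0} and ℤ_5^× = {x ∈ ℤ_5 : v_5(x) = 0}. Here v_5(29/900) = v_5(num) − v_5(den) = -2; compare against these criteria.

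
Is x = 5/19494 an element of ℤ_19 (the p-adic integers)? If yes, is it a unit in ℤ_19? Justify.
x ∉ ℤ_19 (v_19(x) = -2 < 0)

ℤ_19 = {x ∈ ℚ_19 : v_19(x) ≥ 0} and ℤ_19^× = {x ∈ ℤ_19 : v_19(x) = 0}. Here v_19(5/19494) = v_19(num) − v_19(den) = -2; compare against these criteria.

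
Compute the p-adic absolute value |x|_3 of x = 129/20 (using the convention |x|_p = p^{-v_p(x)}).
|129/20|_3 = 1/3

Step 1 — compute v_3(x) by factoring powers of 3 out of the numerator and denominator: v_3(129/20) = 1. Step 2 — apply |x|_p = p^{-v_p(x)} = 3^{-1} = 1/3.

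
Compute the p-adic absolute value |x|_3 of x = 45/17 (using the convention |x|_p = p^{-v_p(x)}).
|45/17|_3 = 1/9

Step 1 — compute v_3(x) by factoring powers of 3 out of the numerator and denominator: v_3(45/17) = 2. Step 2 — apply |x|_p = p^{-v_p(x)} = 3^{-2} = 1/9.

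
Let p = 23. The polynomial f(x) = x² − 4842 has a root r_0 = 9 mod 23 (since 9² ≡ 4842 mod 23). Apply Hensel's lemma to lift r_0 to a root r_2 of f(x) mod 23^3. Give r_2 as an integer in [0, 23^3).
r_2 = 6357 (mod 12167)

Hensel's recurrence: r_{i+1} = r_i − f(r_i)·(f′(r_i))^{-1} mod 23^{i+2}, with f′(x) = 2x. Iterate:
  r_0 = 9 (mod 23)
  r_1 = 9 (mod 529)
  r_2 = 6357 (mod 12167)
Final: r_2 = 6357, and one checks f(r_2) ≡ 0 mod 23^3.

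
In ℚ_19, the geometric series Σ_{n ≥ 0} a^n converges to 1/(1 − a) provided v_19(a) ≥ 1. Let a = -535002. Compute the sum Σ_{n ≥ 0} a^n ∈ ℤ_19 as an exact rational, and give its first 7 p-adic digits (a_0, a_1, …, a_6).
Σ a^n = 1/(1 − a) = 1/535003;  first 7 digits = (1, 0, 0, 17, 14, 18, 3)

v_19(a) = 3 ≥ 1, so the series converges in ℤ_19 to 1/(1 − a) = 1/(1 − (-535002)) = 1/535003. Expand this rational in ℤ_19: compute digits iteratively via d_i = x_i mod 19, x_{i+1} = (x_i − d_i)/19. The first 7 digits are (1, 0, 0, 17, 14, 18, 3).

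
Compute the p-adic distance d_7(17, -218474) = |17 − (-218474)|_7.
d_7(17, -218474) = 1/16807

Step 1 — x − y = 17 − (-218474) = 218491. Step 2 — v_7(218491) = 5 (factor: 218491 = (7^5 · 13); the sign does not affect v_p). Step 3 — |x − y|_7 = 7^{-5} = 1/16807.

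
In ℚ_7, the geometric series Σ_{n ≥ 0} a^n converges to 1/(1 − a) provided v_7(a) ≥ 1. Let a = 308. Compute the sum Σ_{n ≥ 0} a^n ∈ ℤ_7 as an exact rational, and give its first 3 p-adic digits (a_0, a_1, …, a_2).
Σ a^n = 1/(1 − a) = -1/307;  first 3 digits = (1, 2, 3)

v_7(a) = 1 ≥ 1, so the series converges in ℤ_7 to 1/(1 − a) = 1/(1 − 308) = -1/307. Expand this rational in ℤ_7: compute digits iteratively via d_i = x_i mod 7, x_{i+1} = (x_i − d_i)/7. The first 3 digits are (1, 2, 3).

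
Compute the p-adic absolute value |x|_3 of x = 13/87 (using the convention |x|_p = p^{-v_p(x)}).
|13/87|_3 = 3

Step 1 — compute v_3(x) by factoring powers of 3 out of the numerator and denominator: v_3(13/87) = -1. Step 2 — apply |x|_p = p^{-v_p(x)} = 3^{1} = 3.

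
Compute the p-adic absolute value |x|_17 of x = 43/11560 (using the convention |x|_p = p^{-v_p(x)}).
|43/11560|_17 = 289

Step 1 — compute v_17(x) by factoring powers of 17 out of the numerator and denominator: v_17(43/11560) = -2. Step 2 — apply |x|_p = p^{-v_p(x)} = 17^{2} = 289.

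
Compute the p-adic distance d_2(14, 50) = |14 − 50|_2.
d_2(14, 50) = 1/4

Step 1 — x − y = 14 − 50 = -36. Step 2 — v_2(-36) = 2 (factor: -36 = −(2^2 · 9); the sign does not affect v_p). Step 3 — |x − y|_2 = 2^{-2} = 1/4.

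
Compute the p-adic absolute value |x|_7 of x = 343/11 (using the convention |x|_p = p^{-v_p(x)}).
|343/11|_7 = 1/343

Step 1 — compute v_7(x) by factoring powers of 7 out of the numerator and denominator: v_7(343/11) = 3. Step 2 — apply |x|_p = p^{-v_p(x)} = 7^{-3} = 1/343.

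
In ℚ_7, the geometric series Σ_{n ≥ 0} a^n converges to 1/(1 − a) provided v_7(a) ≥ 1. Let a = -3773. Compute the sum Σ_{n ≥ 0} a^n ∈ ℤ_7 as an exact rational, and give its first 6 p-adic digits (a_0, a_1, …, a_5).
Σ a^n = 1/(1 − a) = 1/3774;  first 6 digits = (1, 0, 0, 3, 5, 6)

v_7(a) = 3 ≥ 1, so the series converges in ℤ_7 to 1/(1 − a) = 1/(1 − (-3773)) = 1/3774. Expand this rational in ℤ_7: compute digits iteratively via d_i = x_i mod 7, x_{i+1} = (x_i − d_i)/7. The first 6 digits are (1, 0, 0, 3, 5, 6).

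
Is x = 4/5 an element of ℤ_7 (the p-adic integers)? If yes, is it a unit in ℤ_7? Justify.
x ∈ ℤ_7^× (unit); v_7(x) = 0

ℤ_7 = {x ∈ ℚ_7 : v_7(x) ≥ 0} and ℤ_7^× = {x ∈ ℤ_7 : v_7(x) = 0}. Here v_7(4/5) = v_7(num) − v_7(den) = 0; compare against these criteria.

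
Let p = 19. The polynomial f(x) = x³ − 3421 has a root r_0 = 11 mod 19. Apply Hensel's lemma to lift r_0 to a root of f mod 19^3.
r_2 = 4666 (mod 6859)

Hensel: r_{i+1} = r_i − f(r_i)/f′(r_i) mod 19^{i+2}, where f′(x) = 3x². Iterate:
  r_0 = 11 (mod 19)
  r_1 = 334 (mod 361)
  r_2 = 4666 (mod 6859)
Final: r = 4666 with f(r) ≡ 0 mod 19^3.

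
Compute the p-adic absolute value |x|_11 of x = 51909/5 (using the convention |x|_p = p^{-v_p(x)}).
|51909/5|_11 = 1/1331

Step 1 — compute v_11(x) by factoring powers of 11 out of the numerator and denominator: v_11(51909/5) = 3. Step 2 — apply |x|_p = p^{-v_p(x)} = 11^{-3} = 1/1331.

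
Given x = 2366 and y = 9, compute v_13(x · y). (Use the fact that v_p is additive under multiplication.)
v_13(21294) = 2

v_p(x) = 2 (factor: 2366 = 13^2 · 14); v_p(y) = 0 (factor: 9 = 13^0 · 9). Additivity: v_p(xy) = v_p(x) + v_p(y) = 2 + 0 = 2. (Direct check: xy = 21294 = 13^2 · (126).)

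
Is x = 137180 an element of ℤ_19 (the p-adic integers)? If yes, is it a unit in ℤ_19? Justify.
x ∈ ℤ_19 but not a unit; v_19(x) = 3 > 0

ℤ_19 = {x ∈ ℚ_19 : v_19(x) ≥ 0} and ℤ_19^× = {x ∈ ℤ_19 : v_19(x) = 0}. Here v_19(137180) = v_19(num) − v_19(den) = 3; compare against these criteria.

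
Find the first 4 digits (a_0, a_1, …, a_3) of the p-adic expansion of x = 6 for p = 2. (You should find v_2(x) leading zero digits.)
(a_0, …, a_3) = (0, 1, 1, 0)

v_2(6) = 1, so a_0 = ... = a_0 = 0. Factor out: x = 2^1 · u with u = 3 a unit in ℤ_2. Expand u iteratively via a_{v+i} = u_i mod 2, u_{i+1} = (u_i − a_{v+i})/2:
  u_0 = 3;  a_1 = 1;  u_1 = (u_0 − 1)/2 = 1
  u_1 = 1;  a_2 = 1;  u_2 = (u_1 − 1)/2 = 0
  u_2 = 0;  a_3 = 0;  u_3 = (u_2 − 0)/2 = 0
Digits: (0, 1, 1, 0).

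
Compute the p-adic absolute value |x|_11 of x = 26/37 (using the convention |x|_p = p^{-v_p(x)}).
|26/37|_11 = 1

Step 1 — compute v_11(x) by factoring powers of 11 out of the numerator and denominator: v_11(26/37) = 0. Step 2 — apply |x|_p = p^{-v_p(x)} = 11^{0} = 1.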